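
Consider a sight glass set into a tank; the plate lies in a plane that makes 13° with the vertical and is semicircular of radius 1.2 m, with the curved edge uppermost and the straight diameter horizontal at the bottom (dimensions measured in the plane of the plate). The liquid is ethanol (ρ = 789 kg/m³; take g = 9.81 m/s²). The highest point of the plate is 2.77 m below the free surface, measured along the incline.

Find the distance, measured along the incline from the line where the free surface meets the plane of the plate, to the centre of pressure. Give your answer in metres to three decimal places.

γ = ρg = 789 × 9.81 / 1000 = 7.74009 kN/m³.
The plate makes 13° with the vertical, i.e. θ = 90° − 13° = 77° to the horizontal. Measuring y along the incline from the free-surface line, vertical depth h = y·sinθ with sinθ = 0.974370.
The centroid lies 4r/(3π) = 0.509296 m above the diameter, so r − 4r/(3π) = 1.2 − 0.509296 = 0.690704 m below the topmost point, so y_c = 2.77 + 0.690704 = 3.4607 m and h_c = 3.4607 × 0.974370 = 3.372 m.
A = πr²/2 = π × 1.2²/2 = 2.26195 m².
Resultant F = γ·h_c·A = 7.74009 × 3.372 × 2.26195 = 59.036 kN.
I_c = (π/8 − 8/(9π))·r⁴ = 0.109757 × 1.2⁴ = 0.227592 m⁴.
Centre of pressure: y_p = y_c + I_c/(y_c·A) = 3.4607 + 0.227592/(3.4607 × 2.26195) = 3.4607 + 0.0290744 = 3.48977 m along the plane.

y_p = 3.490 m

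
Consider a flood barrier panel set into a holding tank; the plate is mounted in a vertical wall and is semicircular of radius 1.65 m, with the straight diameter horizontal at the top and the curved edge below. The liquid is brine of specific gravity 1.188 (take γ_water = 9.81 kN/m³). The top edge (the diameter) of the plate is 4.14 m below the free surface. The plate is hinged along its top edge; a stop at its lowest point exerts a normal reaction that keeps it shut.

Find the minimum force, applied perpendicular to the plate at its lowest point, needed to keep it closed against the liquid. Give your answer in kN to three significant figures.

P ≈ 108 kN

γ = 1.188 × 9.81 = 11.65428 kN/m³.
The centroid of a semicircle lies 4r/(3π) = 0.700282 m from the diameter, here below the top edge, so the centroid depth is h_c = 4.14 + 0.700282 = 4.84028 m.
A = πr²/2 = π × 1.65²/2 = 4.27649 m².
Resultant F = γ·h_c·A = 11.65428 × 4.84028 × 4.27649 = 241.237 kN.
I_c = (π/8 − 8/(9π))·r⁴ = 0.109757 × 1.65⁴ = 0.81352 m⁴.
Centre of pressure: y_p = y_c + I_c/(y_c·A) = 4.84028 + 0.81352/(4.84028 × 4.27649) = 4.84028 + 0.0393016 = 4.87958 m along the plane.
The resultant acts 0.700282 + 0.0393016 = 0.739584 m (along the plate) below the hinge at the top edge, so the moment about the hinge is M = F × 0.739584 = 241.237 × 0.739584 = 178.415 kN·m.
A normal force at the bottom, 1.65 m from the hinge, must supply this moment: P = 178.415/1.65 = 108.13 kN.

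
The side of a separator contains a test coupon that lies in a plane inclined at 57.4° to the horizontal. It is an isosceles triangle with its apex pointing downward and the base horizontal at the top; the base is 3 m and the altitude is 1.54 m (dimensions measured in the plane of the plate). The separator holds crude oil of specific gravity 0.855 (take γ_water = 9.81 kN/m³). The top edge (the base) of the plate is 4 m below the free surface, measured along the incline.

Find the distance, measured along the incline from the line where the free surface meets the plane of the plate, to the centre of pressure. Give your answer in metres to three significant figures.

y_p = 4.54 m

γ = 0.855 × 9.81 = 8.38755 kN/m³.
Let θ = 57.4° be the plate's angle to the horizontal; measure y along the incline from where the plane meets the free surface. Vertical depth h = y·sinθ with sinθ = 0.842452.
With the apex down, the centroid sits h/3 = 1.54/3 = 0.513333 m below the base (the top edge), so y_c = 4 + 0.513333 = 4.51333 m and h_c = 4.51333 × 0.842452 = 3.80226 m.
A = ½ × 3 × 1.54 = 2.31 m².
Resultant F = γ·h_c·A = 8.38755 × 3.80226 × 2.31 = 73.6697 kN.
I_c = b·h³/36 = 3 × 1.54³/36 = 0.304355 m⁴.
Centre of pressure: y_p = y_c + I_c/(y_c·A) = 4.51333 + 0.304355/(4.51333 × 2.31) = 4.51333 + 0.0291925 = 4.54252 m along the plane.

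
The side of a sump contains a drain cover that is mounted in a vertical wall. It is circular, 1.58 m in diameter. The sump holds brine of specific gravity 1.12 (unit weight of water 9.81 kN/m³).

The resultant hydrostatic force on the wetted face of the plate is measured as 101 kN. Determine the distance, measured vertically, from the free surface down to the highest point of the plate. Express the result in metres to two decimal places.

γ = 1.12 × 9.81 = 10.9872 kN/m³.
A = π(0.79)² = 1.96067 m².
From F = γ·h_c·A, the centroid depth is h_c = 101/(10.9872 × 1.96067) = 4.68846 m.
The centroid is at the centre, 0.79 m below the top of the plate, so the highest point sits at h_top = 4.68846 − 0.79 = 3.89846 m below the surface.

d_top ≈ 3.90 m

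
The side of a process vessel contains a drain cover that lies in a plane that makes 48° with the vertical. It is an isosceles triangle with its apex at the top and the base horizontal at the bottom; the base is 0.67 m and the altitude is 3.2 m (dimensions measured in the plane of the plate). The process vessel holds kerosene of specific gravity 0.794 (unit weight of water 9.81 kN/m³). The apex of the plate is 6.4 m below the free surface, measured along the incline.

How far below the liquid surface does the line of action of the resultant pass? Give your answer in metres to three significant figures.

γ = 0.794 × 9.81 = 7.78914 kN/m³.
The plate makes 48° with the vertical, i.e. θ = 90° − 48° = 42° to the horizontal. Measuring y along the incline from the free-surface line, vertical depth h = y·sinθ with sinθ = 0.669131.
With the apex up, the centroid sits 2h/3 = 2 × 3.2/3 = 2.13333 m below the apex, so y_c = 6.4 + 2.13333 = 8.53333 m and h_c = 8.53333 × 0.669131 = 5.70992 m.
A = ½ × 0.67 × 3.2 = 1.072 m².
Resultant F = γ·h_c·A = 7.78914 × 5.70992 × 1.072 = 47.6776 kN.
I_c = b·h³/36 = 0.67 × 3.2³/36 = 0.609849 m⁴.
Centre of pressure: y_p = y_c + I_c/(y_c·A) = 8.53333 + 0.609849/(8.53333 × 1.072) = 8.53333 + 0.0666667 = 8.6 m along the plane.
Vertically, h_p = y_p·sinθ = 8.6 × 0.669131 = 5.75453 m.

h_p = 5.75 m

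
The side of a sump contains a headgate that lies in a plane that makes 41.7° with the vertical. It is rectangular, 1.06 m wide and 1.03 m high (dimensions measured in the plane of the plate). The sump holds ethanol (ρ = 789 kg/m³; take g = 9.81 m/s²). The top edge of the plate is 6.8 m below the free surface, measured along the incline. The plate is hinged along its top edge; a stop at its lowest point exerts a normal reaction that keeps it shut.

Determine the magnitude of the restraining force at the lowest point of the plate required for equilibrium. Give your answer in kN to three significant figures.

γ = ρg = 789 × 9.81 / 1000 = 7.74009 kN/m³.
The plate makes 41.7° with the vertical, i.e. θ = 90° − 41.7° = 48.3° to the horizontal. Measuring y along the incline from the free-surface line, vertical depth h = y·sinθ with sinθ = 0.746638.
The centroid lies 1.03/2 = 0.515 m below the top edge, so y_c = 6.8 + 0.515 = 7.315 m and h_c = 7.315 × 0.746638 = 5.46166 m.
A = 1.06 × 1.03 = 1.0918 m².
Resultant F = γ·h_c·A = 7.74009 × 5.46166 × 1.0918 = 46.1545 kN.
I_c = b·h³/12 = 1.06 × 1.03³/12 = 0.0965242 m⁴.
Centre of pressure: y_p = y_c + I_c/(y_c·A) = 7.315 + 0.0965242/(7.315 × 1.0918) = 7.315 + 0.0120859 = 7.32709 m along the plane.
The resultant acts 0.515 + 0.0120859 = 0.527086 m (along the plate) below the hinge at the top edge, so the moment about the hinge is M = F × 0.527086 = 46.1545 × 0.527086 = 24.3274 kN·m.
A normal force at the bottom, 1.03 m from the hinge, must supply this moment: P = 24.3274/1.03 = 23.6188 kN.

P ≈ 23.6 kN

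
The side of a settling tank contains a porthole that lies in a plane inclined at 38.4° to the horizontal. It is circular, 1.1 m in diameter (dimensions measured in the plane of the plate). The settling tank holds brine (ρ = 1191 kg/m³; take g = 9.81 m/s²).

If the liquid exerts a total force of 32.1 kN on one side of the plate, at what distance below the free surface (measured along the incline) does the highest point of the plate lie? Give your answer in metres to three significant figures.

γ = ρg = 1191 × 9.81 / 1000 = 11.68371 kN/m³.
A = π(0.55)² = 0.950332 m².
From F = γ·h_c·A, the centroid depth is h_c = 32.1/(11.68371 × 0.950332) = 2.89101 m.
Let θ = 38.4° be the plate's angle to the horizontal; measure y along the incline from where the plane meets the free surface. Vertical depth h = y·sinθ with sinθ = 0.621148.
Along the incline, y_c = h_c/sinθ = 2.89101/0.621148 = 4.6543 m.
The centroid is at the centre, 0.55 m below the top of the plate, so the highest point sits at y_top = 4.6543 − 0.55 = 4.1043 m along the incline.

y_top ≈ 4.10 m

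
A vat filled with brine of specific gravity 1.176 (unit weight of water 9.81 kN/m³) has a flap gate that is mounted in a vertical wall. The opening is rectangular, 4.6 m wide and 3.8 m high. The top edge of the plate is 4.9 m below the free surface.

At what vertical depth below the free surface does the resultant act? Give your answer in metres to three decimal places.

h_p = 6.977 m

γ = 1.176 × 9.81 = 11.53656 kN/m³.
The centroid lies 3.8/2 = 1.9 m below the top edge, so the centroid depth is h_c = 4.9 + 1.9 = 6.8 m.
A = 4.6 × 3.8 = 17.48 m².
Resultant F = γ·h_c·A = 11.53656 × 6.8 × 17.48 = 1371.28 kN.
I_c = b·h³/12 = 4.6 × 3.8³/12 = 21.0343 m⁴.
Centre of pressure: y_p = y_c + I_c/(y_c·A) = 6.8 + 21.0343/(6.8 × 17.48) = 6.8 + 0.176961 = 6.97696 m along the plane.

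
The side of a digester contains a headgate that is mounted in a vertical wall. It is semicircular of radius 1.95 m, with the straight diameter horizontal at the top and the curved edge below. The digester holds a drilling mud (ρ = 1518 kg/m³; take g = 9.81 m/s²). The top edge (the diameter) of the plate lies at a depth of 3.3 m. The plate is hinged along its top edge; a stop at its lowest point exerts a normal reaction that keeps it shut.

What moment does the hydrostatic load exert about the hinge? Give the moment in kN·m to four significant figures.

M ≈ 327.5 kN·m

γ = ρg = 1518 × 9.81 / 1000 = 14.89158 kN/m³.
The centroid of a semicircle lies 4r/(3π) = 0.827606 m from the diameter, here below the top edge, so the centroid depth is h_c = 3.3 + 0.827606 = 4.12761 m.
A = πr²/2 = π × 1.95²/2 = 5.97295 m².
Resultant F = γ·h_c·A = 14.89158 × 4.12761 × 5.97295 = 367.137 kN.
I_c = (π/8 − 8/(9π))·r⁴ = 0.109757 × 1.95⁴ = 1.58698 m⁴.
Centre of pressure: y_p = y_c + I_c/(y_c·A) = 4.12761 + 1.58698/(4.12761 × 5.97295) = 4.12761 + 0.0643701 = 4.19198 m along the plane.
The resultant acts 0.827606 + 0.0643701 = 0.891976 m (along the plate) below the hinge at the top edge, so the moment about the hinge is M = F × 0.891976 = 367.137 × 0.891976 = 327.477 kN·m.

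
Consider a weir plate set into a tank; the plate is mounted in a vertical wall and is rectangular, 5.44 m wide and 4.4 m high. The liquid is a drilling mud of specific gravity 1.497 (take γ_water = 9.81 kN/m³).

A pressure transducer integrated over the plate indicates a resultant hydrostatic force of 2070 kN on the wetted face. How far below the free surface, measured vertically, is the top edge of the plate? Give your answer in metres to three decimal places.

γ = 1.497 × 9.81 = 14.68557 kN/m³.
A = 5.44 × 4.4 = 23.936 m².
From F = γ·h_c·A, the centroid depth is h_c = 2070/(14.68557 × 23.936) = 5.88882 m.
The centroid lies 4.4/2 = 2.2 m below the top edge, so the top edge sits at h_top = 5.88882 − 2.2 = 3.68882 m below the surface.

d_top ≈ 3.689 m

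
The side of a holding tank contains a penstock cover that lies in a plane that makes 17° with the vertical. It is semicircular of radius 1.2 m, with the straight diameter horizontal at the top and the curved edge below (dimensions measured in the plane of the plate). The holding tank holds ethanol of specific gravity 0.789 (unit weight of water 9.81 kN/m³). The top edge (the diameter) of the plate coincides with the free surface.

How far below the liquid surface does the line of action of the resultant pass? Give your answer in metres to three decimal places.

h_p = 0.676 m

γ = 0.789 × 9.81 = 7.74009 kN/m³.
The plate makes 17° with the vertical, i.e. θ = 90° − 17° = 73° to the horizontal. Measuring y along the incline from the free-surface line, vertical depth h = y·sinθ with sinθ = 0.956305.
The centroid of a semicircle lies 4r/(3π) = 0.509296 m from the diameter, here below the top edge, so y_c = 0.509296 m and h_c = 0.509296 × 0.956305 = 0.487042 m.
A = πr²/2 = π × 1.2²/2 = 2.26195 m².
Resultant F = γ·h_c·A = 7.74009 × 0.487042 × 2.26195 = 8.52698 kN.
I_c = (π/8 − 8/(9π))·r⁴ = 0.109757 × 1.2⁴ = 0.227592 m⁴.
Centre of pressure: y_p = y_c + I_c/(y_c·A) = 0.509296 + 0.227592/(0.509296 × 2.26195) = 0.509296 + 0.197562 = 0.706858 m along the plane.
Vertically, h_p = y_p·sinθ = 0.706858 × 0.956305 = 0.675972 m.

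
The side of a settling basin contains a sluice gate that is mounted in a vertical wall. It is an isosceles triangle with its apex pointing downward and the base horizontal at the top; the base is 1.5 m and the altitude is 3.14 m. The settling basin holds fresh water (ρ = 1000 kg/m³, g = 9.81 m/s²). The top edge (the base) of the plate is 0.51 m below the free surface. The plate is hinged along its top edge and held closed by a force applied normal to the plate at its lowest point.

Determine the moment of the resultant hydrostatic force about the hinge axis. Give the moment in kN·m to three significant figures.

M ≈ 50.3 kN·m

γ = ρg = 1000 × 9.81 = 9810 N/m³ = 9.81 kN/m³.
With the apex down, the centroid sits h/3 = 3.14/3 = 1.04667 m below the base (the top edge), so the centroid depth is h_c = 0.51 + 1.04667 = 1.55667 m.
A = ½ × 1.5 × 3.14 = 2.355 m².
Resultant F = γ·h_c·A = 9.81 × 1.55667 × 2.355 = 35.963 kN.
I_c = b·h³/36 = 1.5 × 3.14³/36 = 1.28996 m⁴.
Centre of pressure: y_p = y_c + I_c/(y_c·A) = 1.55667 + 1.28996/(1.55667 × 2.355) = 1.55667 + 0.351875 = 1.90854 m along the plane.
The resultant acts 1.04667 + 0.351875 = 1.39854 m (along the plate) below the hinge at the top edge, so the moment about the hinge is M = F × 1.39854 = 35.963 × 1.39854 = 50.2957 kN·m.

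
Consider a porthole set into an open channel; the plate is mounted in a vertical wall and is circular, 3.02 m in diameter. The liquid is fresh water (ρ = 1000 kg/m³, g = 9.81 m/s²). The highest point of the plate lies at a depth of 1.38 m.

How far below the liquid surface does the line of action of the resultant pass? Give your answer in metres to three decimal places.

h_p = 3.087 m

γ = ρg = 1000 × 9.81 = 9810 N/m³ = 9.81 kN/m³.
The centroid is at the centre, 1.51 m below the top of the plate, so the centroid depth is h_c = 1.38 + 1.51 = 2.89 m.
A = π(1.51)² = 7.16315 m².
Resultant F = γ·h_c·A = 9.81 × 2.89 × 7.16315 = 203.082 kN.
I_c = πr⁴/4 = π × 1.51⁴/4 = 4.08317 m⁴.
Centre of pressure: y_p = y_c + I_c/(y_c·A) = 2.89 + 4.08317/(2.89 × 7.16315) = 2.89 + 0.19724 = 3.08724 m along the plane.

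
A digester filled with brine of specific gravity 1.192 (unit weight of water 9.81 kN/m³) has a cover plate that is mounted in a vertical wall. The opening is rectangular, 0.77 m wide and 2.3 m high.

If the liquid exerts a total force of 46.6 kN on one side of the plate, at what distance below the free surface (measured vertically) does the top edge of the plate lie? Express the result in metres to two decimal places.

γ = 1.192 × 9.81 = 11.69352 kN/m³.
A = 0.77 × 2.3 = 1.771 m².
From F = γ·h_c·A, the centroid depth is h_c = 46.6/(11.69352 × 1.771) = 2.25021 m.
The centroid lies 2.3/2 = 1.15 m below the top edge, so the top edge sits at h_top = 2.25021 − 1.15 = 1.10021 m below the surface.

d_top ≈ 1.10 m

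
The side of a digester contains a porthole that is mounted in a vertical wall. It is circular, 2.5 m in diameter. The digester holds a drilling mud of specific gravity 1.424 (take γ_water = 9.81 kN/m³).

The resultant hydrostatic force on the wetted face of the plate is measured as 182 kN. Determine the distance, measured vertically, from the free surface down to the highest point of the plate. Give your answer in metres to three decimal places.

γ = 1.424 × 9.81 = 13.96944 kN/m³.
A = π(1.25)² = 4.90874 m².
From F = γ·h_c·A, the centroid depth is h_c = 182/(13.96944 × 4.90874) = 2.65413 m.
The centroid is at the centre, 1.25 m below the top of the plate, so the highest point sits at h_top = 2.65413 − 1.25 = 1.40413 m below the surface.

d_top ≈ 1.404 m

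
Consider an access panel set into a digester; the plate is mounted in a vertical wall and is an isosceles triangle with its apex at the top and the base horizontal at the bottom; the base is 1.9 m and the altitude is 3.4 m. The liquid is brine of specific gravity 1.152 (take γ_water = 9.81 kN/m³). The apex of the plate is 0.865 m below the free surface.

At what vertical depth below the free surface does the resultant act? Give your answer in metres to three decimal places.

h_p = 3.337 m

γ = 1.152 × 9.81 = 11.30112 kN/m³.
With the apex up, the centroid sits 2h/3 = 2 × 3.4/3 = 2.26667 m below the apex, so the centroid depth is h_c = 0.865 + 2.26667 = 3.13167 m.
A = ½ × 1.9 × 3.4 = 3.23 m².
Resultant F = γ·h_c·A = 11.30112 × 3.13167 × 3.23 = 114.314 kN.
I_c = b·h³/36 = 1.9 × 3.4³/36 = 2.07438 m⁴.
Centre of pressure: y_p = y_c + I_c/(y_c·A) = 3.13167 + 2.07438/(3.13167 × 3.23) = 3.13167 + 0.205074 = 3.33674 m along the plane.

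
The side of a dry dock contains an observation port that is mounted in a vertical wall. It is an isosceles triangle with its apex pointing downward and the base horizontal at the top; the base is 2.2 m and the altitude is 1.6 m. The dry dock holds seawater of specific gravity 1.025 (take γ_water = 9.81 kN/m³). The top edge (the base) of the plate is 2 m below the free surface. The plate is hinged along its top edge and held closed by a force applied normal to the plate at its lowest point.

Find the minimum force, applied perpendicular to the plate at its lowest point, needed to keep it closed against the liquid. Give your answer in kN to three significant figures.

γ = 1.025 × 9.81 = 10.05525 kN/m³.
With the apex down, the centroid sits h/3 = 1.6/3 = 0.533333 m below the base (the top edge), so the centroid depth is h_c = 2 + 0.533333 = 2.53333 m.
A = ½ × 2.2 × 1.6 = 1.76 m².
Resultant F = γ·h_c·A = 10.05525 × 2.53333 × 1.76 = 44.8329 kN.
I_c = b·h³/36 = 2.2 × 1.6³/36 = 0.250311 m⁴.
Centre of pressure: y_p = y_c + I_c/(y_c·A) = 2.53333 + 0.250311/(2.53333 × 1.76) = 2.53333 + 0.0561404 = 2.58947 m along the plane.
The resultant acts 0.533333 + 0.0561404 = 0.589473 m (along the plate) below the hinge at the top edge, so the moment about the hinge is M = F × 0.589473 = 44.8329 × 0.589473 = 26.4278 kN·m.
A normal force at the bottom, 1.6 m from the hinge, must supply this moment: P = 26.4278/1.6 = 16.5174 kN.

P ≈ 16.5 kN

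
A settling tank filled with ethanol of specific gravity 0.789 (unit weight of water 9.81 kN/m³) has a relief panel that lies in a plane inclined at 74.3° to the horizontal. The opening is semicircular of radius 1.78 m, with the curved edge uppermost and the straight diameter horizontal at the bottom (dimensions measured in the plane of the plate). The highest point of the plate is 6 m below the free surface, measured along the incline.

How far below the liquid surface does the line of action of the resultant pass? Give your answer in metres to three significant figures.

h_p = 6.79 m

γ = 0.789 × 9.81 = 7.74009 kN/m³.
Let θ = 74.3° be the plate's angle to the horizontal; measure y along the incline from where the plane meets the free surface. Vertical depth h = y·sinθ with sinθ = 0.962692.
The centroid lies 4r/(3π) = 0.755455 m above the diameter, so r − 4r/(3π) = 1.78 − 0.755455 = 1.02455 m below the topmost point, so y_c = 6 + 1.02455 = 7.02455 m and h_c = 7.02455 × 0.962692 = 6.76248 m.
A = πr²/2 = π × 1.78²/2 = 4.97691 m².
Resultant F = γ·h_c·A = 7.74009 × 6.76248 × 4.97691 = 260.502 kN.
I_c = (π/8 − 8/(9π))·r⁴ = 0.109757 × 1.78⁴ = 1.10182 m⁴.
Centre of pressure: y_p = y_c + I_c/(y_c·A) = 7.02455 + 1.10182/(7.02455 × 4.97691) = 7.02455 + 0.0315161 = 7.05607 m along the plane.
Vertically, h_p = y_p·sinθ = 7.05607 × 0.962692 = 6.79282 m.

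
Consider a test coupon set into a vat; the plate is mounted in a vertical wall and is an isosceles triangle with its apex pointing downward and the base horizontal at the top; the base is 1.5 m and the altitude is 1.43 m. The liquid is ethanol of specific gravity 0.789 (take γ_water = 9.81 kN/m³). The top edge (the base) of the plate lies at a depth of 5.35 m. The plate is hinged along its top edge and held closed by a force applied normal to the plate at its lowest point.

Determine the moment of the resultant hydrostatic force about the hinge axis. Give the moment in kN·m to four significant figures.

γ = 0.789 × 9.81 = 7.74009 kN/m³.
With the apex down, the centroid sits h/3 = 1.43/3 = 0.476667 m below the base (the top edge), so the centroid depth is h_c = 5.35 + 0.476667 = 5.82667 m.
A = ½ × 1.5 × 1.43 = 1.0725 m².
Resultant F = γ·h_c·A = 7.74009 × 5.82667 × 1.0725 = 48.3686 kN.
I_c = b·h³/36 = 1.5 × 1.43³/36 = 0.121842 m⁴.
Centre of pressure: y_p = y_c + I_c/(y_c·A) = 5.82667 + 0.121842/(5.82667 × 1.0725) = 5.82667 + 0.0194975 = 5.84617 m along the plane.
The resultant acts 0.476667 + 0.0194975 = 0.496165 m (along the plate) below the hinge at the top edge, so the moment about the hinge is M = F × 0.496165 = 48.3686 × 0.496165 = 23.9988 kN·m.

M ≈ 24.00 kN·m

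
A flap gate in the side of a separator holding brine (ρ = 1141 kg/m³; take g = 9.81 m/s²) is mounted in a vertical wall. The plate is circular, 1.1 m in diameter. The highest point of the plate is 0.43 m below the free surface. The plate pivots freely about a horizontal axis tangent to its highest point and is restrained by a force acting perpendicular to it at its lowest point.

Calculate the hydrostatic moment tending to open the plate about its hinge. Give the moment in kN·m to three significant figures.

γ = ρg = 1141 × 9.81 / 1000 = 11.19321 kN/m³.
The centroid is at the centre, 0.55 m below the top of the plate, so the centroid depth is h_c = 0.43 + 0.55 = 0.98 m.
A = π(0.55)² = 0.950332 m².
Resultant F = γ·h_c·A = 11.19321 × 0.98 × 0.950332 = 10.4245 kN.
I_c = πr⁴/4 = π × 0.55⁴/4 = 0.0718688 m⁴.
Centre of pressure: y_p = y_c + I_c/(y_c·A) = 0.98 + 0.0718688/(0.98 × 0.950332) = 0.98 + 0.0771683 = 1.05717 m along the plane.
The resultant acts 0.55 + 0.0771683 = 0.627168 m (along the plate) below the hinge at the top edge, so the moment about the hinge is M = F × 0.627168 = 10.4245 × 0.627168 = 6.53791 kN·m.

M ≈ 6.54 kN·m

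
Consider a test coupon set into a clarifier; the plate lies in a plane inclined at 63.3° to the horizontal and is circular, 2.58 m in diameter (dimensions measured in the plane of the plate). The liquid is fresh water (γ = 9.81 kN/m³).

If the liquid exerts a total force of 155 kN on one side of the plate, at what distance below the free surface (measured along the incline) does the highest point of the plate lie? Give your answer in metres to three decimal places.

y_top ≈ 2.093 m

γ = 9.81 kN/m³.
A = π(1.29)² = 5.22792 m².
From F = γ·h_c·A, the centroid depth is h_c = 155/(9.81 × 5.22792) = 3.02227 m.
Let θ = 63.3° be the plate's angle to the horizontal; measure y along the incline from where the plane meets the free surface. Vertical depth h = y·sinθ with sinθ = 0.893371.
Along the incline, y_c = h_c/sinθ = 3.02227/0.893371 = 3.383 m.
The centroid is at the centre, 1.29 m below the top of the plate, so the highest point sits at y_top = 3.383 − 1.29 = 2.093 m along the incline.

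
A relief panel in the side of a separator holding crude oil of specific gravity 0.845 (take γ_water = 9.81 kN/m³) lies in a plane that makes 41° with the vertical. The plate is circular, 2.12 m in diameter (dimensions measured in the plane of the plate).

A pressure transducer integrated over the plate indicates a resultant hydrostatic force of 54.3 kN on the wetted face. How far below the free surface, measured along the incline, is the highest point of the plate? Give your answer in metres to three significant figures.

y_top ≈ 1.40 m

γ = 0.845 × 9.81 = 8.28945 kN/m³.
A = π(1.06)² = 3.52989 m².
From F = γ·h_c·A, the centroid depth is h_c = 54.3/(8.28945 × 3.52989) = 1.85572 m.
The plate makes 41° with the vertical, i.e. θ = 90° − 41° = 49° to the horizontal. Measuring y along the incline from the free-surface line, vertical depth h = y·sinθ with sinθ = 0.754710.
Along the incline, y_c = h_c/sinθ = 1.85572/0.754710 = 2.45885 m.
The centroid is at the centre, 1.06 m below the top of the plate, so the highest point sits at y_top = 2.45885 − 1.06 = 1.39885 m along the incline.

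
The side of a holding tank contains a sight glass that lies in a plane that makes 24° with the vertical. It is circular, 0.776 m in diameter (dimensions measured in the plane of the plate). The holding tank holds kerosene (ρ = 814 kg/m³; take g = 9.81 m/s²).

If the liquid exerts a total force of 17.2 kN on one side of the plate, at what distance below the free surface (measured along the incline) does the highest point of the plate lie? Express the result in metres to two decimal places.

y_top ≈ 4.60 m

γ = ρg = 814 × 9.81 / 1000 = 7.98534 kN/m³.
A = π(0.388)² = 0.472948 m².
From F = γ·h_c·A, the centroid depth is h_c = 17.2/(7.98534 × 0.472948) = 4.5543 m.
The plate makes 24° with the vertical, i.e. θ = 90° − 24° = 66° to the horizontal. Measuring y along the incline from the free-surface line, vertical depth h = y·sinθ with sinθ = 0.913545.
Along the incline, y_c = h_c/sinθ = 4.5543/0.913545 = 4.9853 m.
The centroid is at the centre, 0.388 m below the top of the plate, so the highest point sits at y_top = 4.9853 − 0.388 = 4.5973 m along the incline.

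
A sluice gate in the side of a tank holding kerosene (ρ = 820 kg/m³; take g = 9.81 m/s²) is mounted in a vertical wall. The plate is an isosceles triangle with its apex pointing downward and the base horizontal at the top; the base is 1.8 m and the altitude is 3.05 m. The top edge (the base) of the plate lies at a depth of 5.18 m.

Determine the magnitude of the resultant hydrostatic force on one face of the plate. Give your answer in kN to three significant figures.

F ≈ 137 kN

γ = ρg = 820 × 9.81 / 1000 = 8.0442 kN/m³.
With the apex down, the centroid sits h/3 = 3.05/3 = 1.01667 m below the base (the top edge), so the centroid depth is h_c = 5.18 + 1.01667 = 6.19667 m.
A = ½ × 1.8 × 3.05 = 2.745 m².
Resultant F = γ·h_c·A = 8.0442 × 6.19667 × 2.745 = 136.831 kN.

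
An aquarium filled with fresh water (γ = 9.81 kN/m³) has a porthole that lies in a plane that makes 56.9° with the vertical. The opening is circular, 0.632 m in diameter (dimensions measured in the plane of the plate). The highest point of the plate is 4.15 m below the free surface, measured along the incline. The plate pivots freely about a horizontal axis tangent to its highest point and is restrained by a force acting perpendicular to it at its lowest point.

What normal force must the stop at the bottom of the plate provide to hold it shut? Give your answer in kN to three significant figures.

P ≈ 3.82 kN

γ = 9.81 kN/m³.
The plate makes 56.9° with the vertical, i.e. θ = 90° − 56.9° = 33.1° to the horizontal. Measuring y along the incline from the free-surface line, vertical depth h = y·sinθ with sinθ = 0.546102.
The centroid is at the centre, 0.316 m below the top of the plate, so y_c = 4.15 + 0.316 = 4.466 m and h_c = 4.466 × 0.546102 = 2.43889 m.
A = π(0.316)² = 0.313707 m².
Resultant F = γ·h_c·A = 9.81 × 2.43889 × 0.313707 = 7.5056 kN.
I_c = πr⁴/4 = π × 0.316⁴/4 = 0.00783138 m⁴.
Centre of pressure: y_p = y_c + I_c/(y_c·A) = 4.466 + 0.00783138/(4.466 × 0.313707) = 4.466 + 0.00558979 = 4.47159 m along the plane.
The resultant acts 0.316 + 0.00558979 = 0.32159 m (along the plate) below the hinge at the top edge, so the moment about the hinge is M = F × 0.32159 = 7.5056 × 0.32159 = 2.41373 kN·m.
A normal force at the bottom, 0.632 m from the hinge, must supply this moment: P = 2.41373/0.632 = 3.81919 kN.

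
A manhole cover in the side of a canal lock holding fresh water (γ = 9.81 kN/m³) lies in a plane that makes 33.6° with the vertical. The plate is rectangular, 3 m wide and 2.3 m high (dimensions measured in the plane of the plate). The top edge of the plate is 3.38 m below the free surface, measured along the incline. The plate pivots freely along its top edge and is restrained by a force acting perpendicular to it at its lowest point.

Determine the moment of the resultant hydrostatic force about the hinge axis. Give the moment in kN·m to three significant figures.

M ≈ 319 kN·m

γ = 9.81 kN/m³.
The plate makes 33.6° with the vertical, i.e. θ = 90° − 33.6° = 56.4° to the horizontal. Measuring y along the incline from the free-surface line, vertical depth h = y·sinθ with sinθ = 0.832921.
The centroid lies 2.3/2 = 1.15 m below the top edge, so y_c = 3.38 + 1.15 = 4.53 m and h_c = 4.53 × 0.832921 = 3.77313 m.
A = 3 × 2.3 = 6.9 m².
Resultant F = γ·h_c·A = 9.81 × 3.77313 × 6.9 = 255.399 kN.
I_c = b·h³/12 = 3 × 2.3³/12 = 3.04175 m⁴.
Centre of pressure: y_p = y_c + I_c/(y_c·A) = 4.53 + 3.04175/(4.53 × 6.9) = 4.53 + 0.0973142 = 4.62731 m along the plane.
The resultant acts 1.15 + 0.0973142 = 1.24731 m (along the plate) below the hinge at the top edge, so the moment about the hinge is M = F × 1.24731 = 255.399 × 1.24731 = 318.562 kN·m.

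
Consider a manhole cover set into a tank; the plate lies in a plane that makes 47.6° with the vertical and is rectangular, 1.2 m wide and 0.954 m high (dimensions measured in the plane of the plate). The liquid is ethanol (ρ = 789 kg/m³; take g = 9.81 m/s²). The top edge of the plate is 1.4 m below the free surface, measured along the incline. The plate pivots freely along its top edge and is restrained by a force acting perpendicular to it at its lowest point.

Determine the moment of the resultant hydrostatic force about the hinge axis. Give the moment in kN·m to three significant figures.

M ≈ 5.80 kN·m

γ = ρg = 789 × 9.81 / 1000 = 7.74009 kN/m³.
The plate makes 47.6° with the vertical, i.e. θ = 90° − 47.6° = 42.4° to the horizontal. Measuring y along the incline from the free-surface line, vertical depth h = y·sinθ with sinθ = 0.674302.
The centroid lies 0.954/2 = 0.477 m below the top edge, so y_c = 1.4 + 0.477 = 1.877 m and h_c = 1.877 × 0.674302 = 1.26566 m.
A = 1.2 × 0.954 = 1.1448 m².
Resultant F = γ·h_c·A = 7.74009 × 1.26566 × 1.1448 = 11.2148 kN.
I_c = b·h³/12 = 1.2 × 0.954³/12 = 0.0868251 m⁴.
Centre of pressure: y_p = y_c + I_c/(y_c·A) = 1.877 + 0.0868251/(1.877 × 1.1448) = 1.877 + 0.0404065 = 1.91741 m along the plane.
The resultant acts 0.477 + 0.0404065 = 0.517406 m (along the plate) below the hinge at the top edge, so the moment about the hinge is M = F × 0.517406 = 11.2148 × 0.517406 = 5.8026 kN·m.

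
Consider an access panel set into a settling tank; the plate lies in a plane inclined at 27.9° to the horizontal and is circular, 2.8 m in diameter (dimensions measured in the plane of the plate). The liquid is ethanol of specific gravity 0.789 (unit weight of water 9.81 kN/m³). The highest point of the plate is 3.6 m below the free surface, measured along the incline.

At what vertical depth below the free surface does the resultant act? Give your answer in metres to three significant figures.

h_p = 2.39 m

γ = 0.789 × 9.81 = 7.74009 kN/m³.
Let θ = 27.9° be the plate's angle to the horizontal; measure y along the incline from where the plane meets the free surface. Vertical depth h = y·sinθ with sinθ = 0.467930.
The centroid is at the centre, 1.4 m below the top of the plate, so y_c = 3.6 + 1.4 = 5 m and h_c = 5 × 0.467930 = 2.33965 m.
A = π(1.4)² = 6.15752 m².
Resultant F = γ·h_c·A = 7.74009 × 2.33965 × 6.15752 = 111.507 kN.
I_c = πr⁴/4 = π × 1.4⁴/4 = 3.01719 m⁴.
Centre of pressure: y_p = y_c + I_c/(y_c·A) = 5 + 3.01719/(5 × 6.15752) = 5 + 0.0980002 = 5.098 m along the plane.
Vertically, h_p = y_p·sinθ = 5.098 × 0.467930 = 2.38551 m.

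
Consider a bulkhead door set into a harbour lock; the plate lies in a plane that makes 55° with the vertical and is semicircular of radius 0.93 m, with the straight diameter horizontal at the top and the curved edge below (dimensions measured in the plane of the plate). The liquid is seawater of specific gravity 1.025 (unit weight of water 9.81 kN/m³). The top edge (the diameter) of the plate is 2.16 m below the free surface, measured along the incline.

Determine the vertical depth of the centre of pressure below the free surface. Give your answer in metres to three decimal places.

γ = 1.025 × 9.81 = 10.05525 kN/m³.
The plate makes 55° with the vertical, i.e. θ = 90° − 55° = 35° to the horizontal. Measuring y along the incline from the free-surface line, vertical depth h = y·sinθ with sinθ = 0.573576.
The centroid of a semicircle lies 4r/(3π) = 0.394704 m from the diameter, here below the top edge, so y_c = 2.16 + 0.394704 = 2.5547 m and h_c = 2.5547 × 0.573576 = 1.46531 m.
A = πr²/2 = π × 0.93²/2 = 1.35858 m².
Resultant F = γ·h_c·A = 10.05525 × 1.46531 × 1.35858 = 20.0174 kN.
I_c = (π/8 − 8/(9π))·r⁴ = 0.109757 × 0.93⁴ = 0.0821039 m⁴.
Centre of pressure: y_p = y_c + I_c/(y_c·A) = 2.5547 + 0.0821039/(2.5547 × 1.35858) = 2.5547 + 0.0236559 = 2.57836 m along the plane.
Vertically, h_p = y_p·sinθ = 2.57836 × 0.573576 = 1.47889 m.

h_p = 1.479 m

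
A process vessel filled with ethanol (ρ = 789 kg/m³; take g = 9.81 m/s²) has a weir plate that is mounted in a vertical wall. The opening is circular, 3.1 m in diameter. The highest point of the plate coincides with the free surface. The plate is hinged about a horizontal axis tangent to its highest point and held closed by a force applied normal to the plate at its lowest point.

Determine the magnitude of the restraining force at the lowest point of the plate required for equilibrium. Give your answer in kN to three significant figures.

γ = ρg = 789 × 9.81 / 1000 = 7.74009 kN/m³.
The centroid is at the centre, 1.55 m below the top of the plate, so the centroid depth is h_c = 1.55 m.
A = π(1.55)² = 7.54768 m².
Resultant F = γ·h_c·A = 7.74009 × 1.55 × 7.54768 = 90.5506 kN.
I_c = πr⁴/4 = π × 1.55⁴/4 = 4.53332 m⁴.
Centre of pressure: y_p = y_c + I_c/(y_c·A) = 1.55 + 4.53332/(1.55 × 7.54768) = 1.55 + 0.3875 = 1.9375 m along the plane.
The resultant acts 1.55 + 0.3875 = 1.9375 m (along the plate) below the hinge at the top edge, so the moment about the hinge is M = F × 1.9375 = 90.5506 × 1.9375 = 175.442 kN·m.
A normal force at the bottom, 3.1 m from the hinge, must supply this moment: P = 175.442/3.1 = 56.5942 kN.

P ≈ 56.6 kN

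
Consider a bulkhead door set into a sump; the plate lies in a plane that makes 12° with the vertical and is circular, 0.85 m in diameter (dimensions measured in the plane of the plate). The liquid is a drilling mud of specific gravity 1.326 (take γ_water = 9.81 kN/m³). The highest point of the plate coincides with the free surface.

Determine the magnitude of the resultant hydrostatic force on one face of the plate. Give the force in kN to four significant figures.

γ = 1.326 × 9.81 = 13.00806 kN/m³.
The plate makes 12° with the vertical, i.e. θ = 90° − 12° = 78° to the horizontal. Measuring y along the incline from the free-surface line, vertical depth h = y·sinθ with sinθ = 0.978148.
The centroid is at the centre, 0.425 m below the top of the plate, so y_c = 0.425 m and h_c = 0.425 × 0.978148 = 0.415713 m.
A = π(0.425)² = 0.56745 m².
Resultant F = γ·h_c·A = 13.00806 × 0.415713 × 0.56745 = 3.06855 kN.

F ≈ 3.069 kN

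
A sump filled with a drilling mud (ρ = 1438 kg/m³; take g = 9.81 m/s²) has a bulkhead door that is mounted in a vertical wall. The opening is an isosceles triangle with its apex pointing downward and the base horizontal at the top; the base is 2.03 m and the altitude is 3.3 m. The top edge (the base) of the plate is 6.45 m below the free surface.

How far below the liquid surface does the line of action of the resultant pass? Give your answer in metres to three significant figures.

γ = ρg = 1438 × 9.81 / 1000 = 14.10678 kN/m³.
With the apex down, the centroid sits h/3 = 3.3/3 = 1.1 m below the base (the top edge), so the centroid depth is h_c = 6.45 + 1.1 = 7.55 m.
A = ½ × 2.03 × 3.3 = 3.3495 m².
Resultant F = γ·h_c·A = 14.10678 × 7.55 × 3.3495 = 356.742 kN.
I_c = b·h³/36 = 2.03 × 3.3³/36 = 2.02645 m⁴.
Centre of pressure: y_p = y_c + I_c/(y_c·A) = 7.55 + 2.02645/(7.55 × 3.3495) = 7.55 + 0.0801325 = 7.63013 m along the plane.

h_p = 7.63 m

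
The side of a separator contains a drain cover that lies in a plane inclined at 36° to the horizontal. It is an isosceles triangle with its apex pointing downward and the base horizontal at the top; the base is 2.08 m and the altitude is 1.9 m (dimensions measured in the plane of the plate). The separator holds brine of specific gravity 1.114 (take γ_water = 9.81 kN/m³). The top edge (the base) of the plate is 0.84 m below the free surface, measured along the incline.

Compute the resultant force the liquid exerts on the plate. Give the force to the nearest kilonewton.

F ≈ 19 kN

γ = 1.114 × 9.81 = 10.92834 kN/m³.
Let θ = 36° be the plate's angle to the horizontal; measure y along the incline from where the plane meets the free surface. Vertical depth h = y·sinθ with sinθ = 0.587785.
With the apex down, the centroid sits h/3 = 1.9/3 = 0.633333 m below the base (the top edge), so y_c = 0.84 + 0.633333 = 1.47333 m and h_c = 1.47333 × 0.587785 = 0.866001 m.
A = ½ × 2.08 × 1.9 = 1.976 m².
Resultant F = γ·h_c·A = 10.92834 × 0.866001 × 1.976 = 18.7008 kN.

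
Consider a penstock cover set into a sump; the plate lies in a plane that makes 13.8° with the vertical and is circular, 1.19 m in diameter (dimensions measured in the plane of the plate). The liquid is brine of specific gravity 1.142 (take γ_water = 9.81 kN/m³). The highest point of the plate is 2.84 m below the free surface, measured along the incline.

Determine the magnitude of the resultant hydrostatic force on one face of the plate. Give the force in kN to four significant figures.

γ = 1.142 × 9.81 = 11.20302 kN/m³.
The plate makes 13.8° with the vertical, i.e. θ = 90° − 13.8° = 76.2° to the horizontal. Measuring y along the incline from the free-surface line, vertical depth h = y·sinθ with sinθ = 0.971134.
The centroid is at the centre, 0.595 m below the top of the plate, so y_c = 2.84 + 0.595 = 3.435 m and h_c = 3.435 × 0.971134 = 3.33585 m.
A = π(0.595)² = 1.1122 m².
Resultant F = γ·h_c·A = 11.20302 × 3.33585 × 1.1122 = 41.5647 kN.

F ≈ 41.56 kN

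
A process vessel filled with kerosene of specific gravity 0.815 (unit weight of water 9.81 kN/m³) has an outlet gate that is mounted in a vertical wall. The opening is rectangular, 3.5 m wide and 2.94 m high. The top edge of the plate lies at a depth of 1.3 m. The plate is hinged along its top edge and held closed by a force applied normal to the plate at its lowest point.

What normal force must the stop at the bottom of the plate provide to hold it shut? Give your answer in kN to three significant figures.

γ = 0.815 × 9.81 = 7.99515 kN/m³.
The centroid lies 2.94/2 = 1.47 m below the top edge, so the centroid depth is h_c = 1.3 + 1.47 = 2.77 m.
A = 3.5 × 2.94 = 10.29 m².
Resultant F = γ·h_c·A = 7.99515 × 2.77 × 10.29 = 227.888 kN.
I_c = b·h³/12 = 3.5 × 2.94³/12 = 7.41189 m⁴.
Centre of pressure: y_p = y_c + I_c/(y_c·A) = 2.77 + 7.41189/(2.77 × 10.29) = 2.77 + 0.260036 = 3.03004 m along the plane.
The resultant acts 1.47 + 0.260036 = 1.73004 m (along the plate) below the hinge at the top edge, so the moment about the hinge is M = F × 1.73004 = 227.888 × 1.73004 = 394.255 kN·m.
A normal force at the bottom, 2.94 m from the hinge, must supply this moment: P = 394.255/2.94 = 134.1 kN.

P ≈ 134 kN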